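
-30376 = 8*(-3797)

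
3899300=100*38993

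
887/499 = 1 + 388/499 ≈ 1.78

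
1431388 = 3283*436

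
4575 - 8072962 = -8068387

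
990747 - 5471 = 985276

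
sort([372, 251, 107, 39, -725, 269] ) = [-725, 39, 107, 251, 269, 372] 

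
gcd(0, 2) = 2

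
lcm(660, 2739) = 54780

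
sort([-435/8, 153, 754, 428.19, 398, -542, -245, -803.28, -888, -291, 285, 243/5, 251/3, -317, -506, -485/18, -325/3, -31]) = [-888, -803.28, -542, -506, -317, -291, -245, -325/3, -435/8, -31, -485/18, 243/5, 251/3, 153, 285, 398, 428.19, 754]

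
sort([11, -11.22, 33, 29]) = [-11.22, 11, 29, 33]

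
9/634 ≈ 0.0142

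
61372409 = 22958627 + 38413782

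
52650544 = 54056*974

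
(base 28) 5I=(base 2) 10011110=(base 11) 134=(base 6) 422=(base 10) 158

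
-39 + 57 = 18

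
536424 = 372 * 1442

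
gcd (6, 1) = 1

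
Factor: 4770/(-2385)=-1*2^1=-2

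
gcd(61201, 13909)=7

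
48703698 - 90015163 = -41311465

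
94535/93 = 1016 + 47/93 ≈ 1016.51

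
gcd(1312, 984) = 328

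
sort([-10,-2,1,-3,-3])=[-10,-3,-3,-2,1]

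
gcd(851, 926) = 1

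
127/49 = 2 + 29/49 ≈ 2.59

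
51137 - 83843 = -32706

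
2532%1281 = 1251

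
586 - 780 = -194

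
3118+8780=11898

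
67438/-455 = -9634/65 ≈ -148.22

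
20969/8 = 2621+1/8≈2621.13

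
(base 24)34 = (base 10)76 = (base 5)301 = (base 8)114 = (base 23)37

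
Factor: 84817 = 89^1*953^1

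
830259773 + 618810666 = 1449070439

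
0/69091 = 0 = 0.00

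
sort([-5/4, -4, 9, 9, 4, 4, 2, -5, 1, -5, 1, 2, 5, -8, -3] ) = [-8, -5, -5, -4, -3, -5/4, 1, 1, 2, 2, 4, 4, 5, 9, 9] 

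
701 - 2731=-2030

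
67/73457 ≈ 0.000912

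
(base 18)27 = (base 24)1j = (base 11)3a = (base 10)43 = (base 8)53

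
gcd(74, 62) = 2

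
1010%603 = 407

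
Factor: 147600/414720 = 2^(-6)*3^(-2)*5^1*41^1 = 205/576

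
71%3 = 2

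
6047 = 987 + 5060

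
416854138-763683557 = -346829419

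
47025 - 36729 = 10296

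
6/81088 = 3/40544 ≈ 0.0000740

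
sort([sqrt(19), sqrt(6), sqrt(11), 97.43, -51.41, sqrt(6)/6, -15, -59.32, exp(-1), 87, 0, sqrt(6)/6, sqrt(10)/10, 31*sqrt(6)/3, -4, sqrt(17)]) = [-59.32, -51.41, -15, -4, 0, sqrt(10)/10, exp(-1), sqrt(6)/6, sqrt(6)/6, sqrt(6), sqrt(11), sqrt(17), sqrt(19), 31*sqrt(6)/3, 87, 97.43]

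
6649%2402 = 1845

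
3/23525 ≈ 0.000128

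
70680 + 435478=506158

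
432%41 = 22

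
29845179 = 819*36441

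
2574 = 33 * 78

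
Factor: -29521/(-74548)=2^(-2) * 53^1 * 557^1 * 18637^(-1)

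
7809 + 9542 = 17351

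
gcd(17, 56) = 1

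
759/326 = 2 + 107/326 ≈ 2.33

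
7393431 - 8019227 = -625796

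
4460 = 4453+7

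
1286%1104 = 182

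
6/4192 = 3/2096≈0.00143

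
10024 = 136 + 9888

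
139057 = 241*577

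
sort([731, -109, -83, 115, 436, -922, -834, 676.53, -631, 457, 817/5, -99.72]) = [-922, -834, -631, -109, -99.72, -83, 115, 817/5, 436, 457, 676.53, 731]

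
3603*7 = 25221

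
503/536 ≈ 0.938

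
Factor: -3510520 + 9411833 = 11^1 * 293^1 * 1831^1 = 5901313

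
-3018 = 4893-7911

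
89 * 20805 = 1851645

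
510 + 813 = 1323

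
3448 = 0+3448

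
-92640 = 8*(-11580)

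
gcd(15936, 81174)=498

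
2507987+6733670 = 9241657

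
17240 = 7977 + 9263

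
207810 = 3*69270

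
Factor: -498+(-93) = -1*3^1*197^1 = -591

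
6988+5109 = 12097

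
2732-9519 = -6787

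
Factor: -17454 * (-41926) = 2^2 * 3^1 * 2909^1 * 20963^1 = 731776404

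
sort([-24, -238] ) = [-238, -24] 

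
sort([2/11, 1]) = [2/11, 1]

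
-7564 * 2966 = -22434824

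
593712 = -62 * (-9576)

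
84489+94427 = 178916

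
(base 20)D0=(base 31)8C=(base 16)104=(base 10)260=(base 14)148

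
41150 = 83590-42440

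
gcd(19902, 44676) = 6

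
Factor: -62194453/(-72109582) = 2^(-1)*1093^(-1)*32987^(-1)*62194453^1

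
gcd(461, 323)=1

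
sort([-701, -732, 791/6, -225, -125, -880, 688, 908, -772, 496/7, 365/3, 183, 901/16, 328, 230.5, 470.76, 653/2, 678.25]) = [-880, -772, -732, -701, -225, -125, 901/16, 496/7, 365/3, 791/6, 183, 230.5, 653/2, 328, 470.76, 678.25, 688, 908]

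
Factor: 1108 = 2^2 * 277^1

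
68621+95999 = 164620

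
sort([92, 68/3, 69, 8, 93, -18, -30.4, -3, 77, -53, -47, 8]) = [-53, -47, -30.4, -18, -3, 8, 8, 68/3, 69, 77, 92, 93]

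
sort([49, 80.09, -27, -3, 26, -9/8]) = [-27, -3, -9/8, 26, 49, 80.09]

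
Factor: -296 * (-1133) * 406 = 2^4 * 7^1 * 11^1 * 29^1 * 37^1 * 103^1 = 136159408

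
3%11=3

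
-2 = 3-5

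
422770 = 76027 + 346743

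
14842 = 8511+6331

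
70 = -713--783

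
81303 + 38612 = 119915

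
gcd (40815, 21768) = 2721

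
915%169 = 70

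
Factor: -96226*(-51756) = 2^3*3^1*13^1*19^1*227^1*3701^1 = 4980272856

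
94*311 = 29234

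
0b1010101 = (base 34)2h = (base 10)85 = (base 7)151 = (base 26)37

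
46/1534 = 23/767 ≈ 0.0300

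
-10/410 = -1/41 ≈ -0.0244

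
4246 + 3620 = 7866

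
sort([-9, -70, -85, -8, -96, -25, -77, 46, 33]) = [-96, -85, -77, -70, -25, -9, -8, 33, 46]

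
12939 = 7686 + 5253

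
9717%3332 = 3053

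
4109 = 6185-2076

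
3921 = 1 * 3921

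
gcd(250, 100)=50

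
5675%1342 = 307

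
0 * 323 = 0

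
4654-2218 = 2436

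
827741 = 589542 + 238199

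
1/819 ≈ 0.00122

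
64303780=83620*769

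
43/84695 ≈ 0.000508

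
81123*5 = 405615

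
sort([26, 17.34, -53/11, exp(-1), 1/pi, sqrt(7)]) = [-53/11, 1/pi, exp(-1), sqrt(7), 17.34, 26]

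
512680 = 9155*56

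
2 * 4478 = 8956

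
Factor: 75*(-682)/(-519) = 2^1*5^2*11^1*31^1*173^(-1) = 17050/173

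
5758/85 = 67+63/85 ≈ 67.74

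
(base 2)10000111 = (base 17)7g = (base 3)12000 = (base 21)69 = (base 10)135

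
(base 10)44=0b101100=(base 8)54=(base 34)1a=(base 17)2a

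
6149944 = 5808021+341923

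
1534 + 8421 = 9955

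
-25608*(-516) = 13213728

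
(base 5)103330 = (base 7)13316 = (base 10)3590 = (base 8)7006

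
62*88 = 5456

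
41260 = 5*8252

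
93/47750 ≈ 0.00195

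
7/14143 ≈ 0.000495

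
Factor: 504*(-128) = -1*2^10*3^2*7^1 = -64512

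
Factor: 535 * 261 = 3^2 * 5^1 * 29^1 * 107^1 = 139635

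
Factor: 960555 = 3^1 * 5^1 * 64037^1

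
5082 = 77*66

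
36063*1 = 36063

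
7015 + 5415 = 12430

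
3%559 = 3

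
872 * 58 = 50576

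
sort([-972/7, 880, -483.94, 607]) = [-483.94, -972/7, 607, 880]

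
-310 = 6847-7157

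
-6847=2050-8897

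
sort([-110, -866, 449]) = [-866, -110, 449]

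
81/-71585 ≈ -0.00113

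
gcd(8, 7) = 1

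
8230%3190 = 1850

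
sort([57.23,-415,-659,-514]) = [-659,-514,-415,57.23]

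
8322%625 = 197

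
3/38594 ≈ 0.0000777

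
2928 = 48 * 61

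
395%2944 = 395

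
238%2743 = 238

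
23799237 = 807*29491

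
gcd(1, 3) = 1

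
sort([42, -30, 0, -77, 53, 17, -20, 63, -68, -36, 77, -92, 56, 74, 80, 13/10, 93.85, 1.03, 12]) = [-92, -77, -68, -36, -30, -20, 0, 1.03, 13/10, 12, 17, 42, 53, 56, 63, 74, 77, 80, 93.85]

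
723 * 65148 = 47102004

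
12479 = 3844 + 8635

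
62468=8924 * 7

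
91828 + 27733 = 119561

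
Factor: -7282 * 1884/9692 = -1 * 2^1 * 3^1 * 11^1 * 157^1 * 331^1 * 2423^(-1) = -3429822/2423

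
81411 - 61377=20034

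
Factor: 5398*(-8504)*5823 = -1*2^4*3^2*647^1*1063^1*2699^1 = -267302439216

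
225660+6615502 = 6841162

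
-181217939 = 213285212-394503151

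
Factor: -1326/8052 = -1*2^(-1)*11^(-1)*13^1*17^1*61^(-1) = -221/1342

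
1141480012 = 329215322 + 812264690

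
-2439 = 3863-6302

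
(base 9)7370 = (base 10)5409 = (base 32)591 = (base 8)12441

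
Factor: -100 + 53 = -1*47^1 = -47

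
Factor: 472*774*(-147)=-1*2^4*3^3*7^2*43^1*59^1=-53703216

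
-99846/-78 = 16641/13 ≈ 1280.08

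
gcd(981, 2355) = 3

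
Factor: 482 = 2^1*241^1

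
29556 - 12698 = 16858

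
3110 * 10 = 31100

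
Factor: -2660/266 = -1 * 2^1 * 5^1 = -10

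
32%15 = 2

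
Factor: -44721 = -1*3^2*4969^1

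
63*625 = 39375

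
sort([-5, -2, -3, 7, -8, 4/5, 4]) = [-8, -5, -3, -2, 4/5, 4, 7]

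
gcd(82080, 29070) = 1710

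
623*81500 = 50774500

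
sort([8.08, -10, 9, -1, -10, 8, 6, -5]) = [-10, -10, -5, -1, 6, 8, 8.08, 9]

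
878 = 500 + 378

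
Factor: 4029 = 3^1*17^1*79^1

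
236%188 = 48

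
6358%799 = 765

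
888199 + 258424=1146623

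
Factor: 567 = 3^4*7^1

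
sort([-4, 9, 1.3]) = [-4, 1.3, 9]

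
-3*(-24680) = 74040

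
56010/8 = 7001 + 1/4 = 7001.25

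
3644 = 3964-320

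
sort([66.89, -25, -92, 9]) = [-92, -25, 9, 66.89]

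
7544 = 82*92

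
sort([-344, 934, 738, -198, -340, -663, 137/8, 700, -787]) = [-787, -663, -344, -340, -198, 137/8, 700, 738, 934]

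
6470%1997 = 479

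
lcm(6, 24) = 24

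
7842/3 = 2614 = 2614.00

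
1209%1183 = 26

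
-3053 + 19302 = 16249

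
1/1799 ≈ 0.000556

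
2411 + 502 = 2913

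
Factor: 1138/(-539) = -1 * 2^1 * 7^(-2) * 11^(-1) * 569^1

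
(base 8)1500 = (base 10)832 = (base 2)1101000000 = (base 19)25f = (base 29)sk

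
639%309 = 21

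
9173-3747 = 5426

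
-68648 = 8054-76702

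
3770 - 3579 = 191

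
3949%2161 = 1788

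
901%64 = 5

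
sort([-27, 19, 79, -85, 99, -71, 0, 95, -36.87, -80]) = [-85, -80, -71, -36.87, -27, 0, 19, 79, 95, 99]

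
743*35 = 26005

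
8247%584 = 71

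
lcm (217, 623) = 19313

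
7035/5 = 1407 = 1407.00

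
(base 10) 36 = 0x24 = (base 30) 16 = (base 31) 15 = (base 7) 51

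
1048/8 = 131 = 131.00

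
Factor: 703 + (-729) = -1*2^1*13^1 = -26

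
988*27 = 26676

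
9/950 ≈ 0.00947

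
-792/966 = -132/161 ≈ -0.820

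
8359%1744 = 1383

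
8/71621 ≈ 0.000112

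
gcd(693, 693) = 693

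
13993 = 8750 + 5243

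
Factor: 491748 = 2^2*3^1*43^1*953^1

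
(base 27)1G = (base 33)1A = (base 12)37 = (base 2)101011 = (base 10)43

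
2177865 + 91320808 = 93498673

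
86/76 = 43/38 ≈ 1.13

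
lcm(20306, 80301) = 1766622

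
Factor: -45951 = -1 * 3^1 * 17^2 * 53^1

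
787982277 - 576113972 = 211868305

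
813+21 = 834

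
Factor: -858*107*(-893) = 2^1*3^1*11^1*13^1*19^1*47^1*107^1 = 81982758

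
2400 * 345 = 828000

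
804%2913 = 804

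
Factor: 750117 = 3^1 * 61^1 * 4099^1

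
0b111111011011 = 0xfdb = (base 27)5f9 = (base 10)4059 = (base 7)14556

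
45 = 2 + 43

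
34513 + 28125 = 62638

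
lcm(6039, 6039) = 6039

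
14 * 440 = 6160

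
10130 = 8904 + 1226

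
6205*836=5187380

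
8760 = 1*8760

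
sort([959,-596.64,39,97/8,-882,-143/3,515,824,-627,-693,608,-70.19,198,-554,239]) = [-882,-693,-627,-596.64,-554,-70.19,-143/3,97/8,39,198,239,515,608,824,959]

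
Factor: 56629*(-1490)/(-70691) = 2^1*5^1*149^1*223^(-1)*317^(-1)*56629^1 = 84377210/70691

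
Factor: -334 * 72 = -1 * 2^4 * 3^2 * 167^1 = -24048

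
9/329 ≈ 0.0274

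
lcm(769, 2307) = 2307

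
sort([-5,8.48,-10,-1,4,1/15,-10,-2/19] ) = [-10,-10,-5,-1,-2/19,1/15,4,8.48] 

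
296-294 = 2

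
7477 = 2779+4698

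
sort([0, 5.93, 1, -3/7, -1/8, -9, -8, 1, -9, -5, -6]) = [-9, -9, -8, -6, -5, -3/7, -1/8, 0, 1, 1, 5.93]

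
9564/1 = 9564 = 9564.00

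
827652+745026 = 1572678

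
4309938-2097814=2212124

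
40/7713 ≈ 0.00519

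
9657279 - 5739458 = 3917821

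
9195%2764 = 903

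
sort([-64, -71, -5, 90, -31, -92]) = [-92, -71, -64, -31, -5, 90]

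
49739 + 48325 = 98064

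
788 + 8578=9366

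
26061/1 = 26061 = 26061.00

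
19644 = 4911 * 4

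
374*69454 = 25975796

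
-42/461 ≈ -0.0911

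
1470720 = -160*(-9192)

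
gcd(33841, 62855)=1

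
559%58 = 37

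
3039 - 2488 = 551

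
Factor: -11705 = -1*5^1*2341^1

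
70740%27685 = 15370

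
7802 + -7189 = 613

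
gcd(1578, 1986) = 6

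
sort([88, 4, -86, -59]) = [-86, -59, 4, 88]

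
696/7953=232/2651 ≈ 0.0875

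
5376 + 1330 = 6706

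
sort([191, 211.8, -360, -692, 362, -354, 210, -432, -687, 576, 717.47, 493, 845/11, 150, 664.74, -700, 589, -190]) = [-700, -692, -687, -432, -360, -354, -190, 845/11, 150, 191, 210, 211.8, 362, 493, 576, 589, 664.74, 717.47]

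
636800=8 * 79600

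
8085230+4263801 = 12349031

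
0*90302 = 0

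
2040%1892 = 148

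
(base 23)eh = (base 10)339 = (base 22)f9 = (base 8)523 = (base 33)a9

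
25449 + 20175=45624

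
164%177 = 164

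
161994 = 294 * 551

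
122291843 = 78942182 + 43349661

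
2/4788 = 1/2394 ≈ 0.000418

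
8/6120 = 1/765 ≈ 0.00131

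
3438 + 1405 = 4843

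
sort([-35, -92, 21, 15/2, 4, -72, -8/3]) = [-92, -72, -35, -8/3, 4, 15/2, 21]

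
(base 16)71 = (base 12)95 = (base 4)1301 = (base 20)5d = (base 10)113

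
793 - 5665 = -4872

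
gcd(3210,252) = 6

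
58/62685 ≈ 0.000925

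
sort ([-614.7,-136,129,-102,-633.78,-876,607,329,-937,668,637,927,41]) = [-937,-876,-633.78,-614.7,-136,-102,41,129,329,607,637,668,927]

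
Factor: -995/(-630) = 2^(-1) * 3^(-2) * 7^(-1) * 199^1 = 199/126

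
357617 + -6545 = 351072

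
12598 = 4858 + 7740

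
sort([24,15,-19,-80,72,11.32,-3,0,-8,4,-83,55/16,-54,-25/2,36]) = [-83,-80,-54,-19,-25/2,-8,-3,0,55/16,4,11.32,15,24,36,72]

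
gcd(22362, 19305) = 3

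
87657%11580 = 6597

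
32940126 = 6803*4842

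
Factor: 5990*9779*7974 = 2^2*3^2*5^1*7^1*11^1*127^1*443^1*599^1 = 467086698540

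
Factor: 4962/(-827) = -1*2^1*3^1 = -6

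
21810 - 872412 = -850602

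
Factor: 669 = 3^1 * 223^1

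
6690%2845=1000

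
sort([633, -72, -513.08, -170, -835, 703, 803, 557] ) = [-835, -513.08, -170, -72, 557, 633, 703, 803] 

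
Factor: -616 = -1*2^3*7^1*11^1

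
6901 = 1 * 6901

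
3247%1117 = 1013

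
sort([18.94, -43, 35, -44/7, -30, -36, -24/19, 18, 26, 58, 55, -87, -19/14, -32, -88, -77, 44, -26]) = [-88, -87, -77, -43, -36, -32, -30, -26, -44/7, -19/14, -24/19, 18, 18.94, 26, 35, 44, 55, 58]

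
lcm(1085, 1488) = 52080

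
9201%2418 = 1947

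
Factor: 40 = 2^3 * 5^1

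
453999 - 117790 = 336209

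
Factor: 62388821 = 11^1 * 151^1 * 37561^1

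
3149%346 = 35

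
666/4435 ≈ 0.150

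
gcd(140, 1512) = 28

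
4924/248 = 1231/62 ≈ 19.85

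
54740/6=9123 + 1/3 ≈ 9123.33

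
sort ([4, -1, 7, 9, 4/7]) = [-1, 4/7, 4, 7, 9]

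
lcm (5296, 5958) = 47664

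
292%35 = 12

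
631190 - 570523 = 60667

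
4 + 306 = 310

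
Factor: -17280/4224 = -1*3^2*5^1*11^(-1) = -45/11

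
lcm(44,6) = 132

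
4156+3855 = 8011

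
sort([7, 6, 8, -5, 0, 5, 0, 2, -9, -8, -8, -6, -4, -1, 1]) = [-9, -8, -8, -6, -5, -4, -1, 0, 0, 1, 2, 5, 6, 7, 8]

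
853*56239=47971867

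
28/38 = 14/19≈0.737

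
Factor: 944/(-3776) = -1 * 2^(-2) = -1/4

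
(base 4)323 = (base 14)43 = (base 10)59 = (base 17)38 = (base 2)111011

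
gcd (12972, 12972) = 12972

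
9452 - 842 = 8610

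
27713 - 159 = 27554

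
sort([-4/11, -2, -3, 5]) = [-3, -2, -4/11, 5]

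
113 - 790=-677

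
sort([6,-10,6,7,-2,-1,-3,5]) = [-10,-3,-2,-1,5,6,6,7]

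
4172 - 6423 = -2251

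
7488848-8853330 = -1364482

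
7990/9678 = 3995/4839 ≈ 0.826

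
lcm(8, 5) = 40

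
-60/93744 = -5/7812 ≈ -0.000640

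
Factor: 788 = 2^2*197^1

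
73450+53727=127177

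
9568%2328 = 256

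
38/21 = 1 + 17/21 ≈ 1.81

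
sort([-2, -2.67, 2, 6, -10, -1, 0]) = [-10, -2.67, -2, -1, 0, 2, 6]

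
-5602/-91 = 61+51/91 ≈ 61.56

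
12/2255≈0.00532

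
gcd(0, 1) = 1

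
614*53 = 32542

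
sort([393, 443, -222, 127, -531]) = [-531, -222, 127, 393, 443]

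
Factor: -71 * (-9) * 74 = 2^1 * 3^2 * 37^1 * 71^1 = 47286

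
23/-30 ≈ -0.767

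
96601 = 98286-1685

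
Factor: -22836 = -1*2^2*3^1*11^1*173^1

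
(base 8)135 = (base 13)72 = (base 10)93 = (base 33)2r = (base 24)3l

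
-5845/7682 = -35/46 ≈ -0.761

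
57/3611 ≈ 0.0158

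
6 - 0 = 6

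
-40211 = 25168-65379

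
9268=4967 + 4301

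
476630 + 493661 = 970291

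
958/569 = 1 + 389/569 ≈ 1.68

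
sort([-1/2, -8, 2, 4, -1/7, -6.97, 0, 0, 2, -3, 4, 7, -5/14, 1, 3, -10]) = [-10, -8, -6.97, -3, -1/2, -5/14, -1/7, 0, 0, 1, 2, 2, 3, 4, 4, 7]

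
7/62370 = 1/8910 ≈ 0.000112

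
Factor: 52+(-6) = 2^1*23^1 = 46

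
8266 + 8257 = 16523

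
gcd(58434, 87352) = 2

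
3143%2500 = 643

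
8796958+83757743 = 92554701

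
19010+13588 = 32598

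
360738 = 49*7362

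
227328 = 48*4736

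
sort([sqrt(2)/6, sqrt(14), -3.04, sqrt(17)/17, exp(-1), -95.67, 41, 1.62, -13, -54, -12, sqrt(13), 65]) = [-95.67, -54, -13, -12, -3.04, sqrt(2)/6, sqrt(17)/17, exp(-1), 1.62, sqrt(13), sqrt(14), 41, 65]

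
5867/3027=1 + 2840/3027 ≈ 1.94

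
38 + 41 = 79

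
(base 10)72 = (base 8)110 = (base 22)36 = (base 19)3f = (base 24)30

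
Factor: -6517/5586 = -1*2^(-1)*3^(-1)*7^1 = -7/6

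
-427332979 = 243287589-670620568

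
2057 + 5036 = 7093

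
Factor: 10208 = 2^5*11^1*29^1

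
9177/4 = 2294 + 1/4 = 2294.25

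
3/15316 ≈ 0.000196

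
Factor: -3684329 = -1*11^2*30449^1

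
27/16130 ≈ 0.00167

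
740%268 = 204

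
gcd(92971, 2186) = 1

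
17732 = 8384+9348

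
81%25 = 6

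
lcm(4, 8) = 8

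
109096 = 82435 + 26661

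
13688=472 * 29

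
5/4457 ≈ 0.00112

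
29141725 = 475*61351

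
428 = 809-381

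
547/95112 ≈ 0.00575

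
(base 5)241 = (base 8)107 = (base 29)2d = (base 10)71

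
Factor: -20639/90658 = -1*2^(-1)*20639^1*45329^(-1)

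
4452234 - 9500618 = -5048384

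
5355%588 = 63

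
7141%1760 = 101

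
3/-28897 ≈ -0.000104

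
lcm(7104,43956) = 703296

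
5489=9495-4006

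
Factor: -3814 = -1 * 2^1 * 1907^1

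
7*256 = 1792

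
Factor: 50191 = 53^1 * 947^1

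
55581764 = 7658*7258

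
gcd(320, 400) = 80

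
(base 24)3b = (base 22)3h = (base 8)123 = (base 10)83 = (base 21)3k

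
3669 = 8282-4613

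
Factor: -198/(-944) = 2^(-3)*3^2*11^1*59^(-1) = 99/472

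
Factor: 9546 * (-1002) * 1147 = -1 * 2^2 * 3^2 * 31^1 * 37^2 * 43^1 * 167^1 = -10971160524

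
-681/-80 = 8+41/80 ≈ 8.51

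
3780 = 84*45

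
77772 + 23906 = 101678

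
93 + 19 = 112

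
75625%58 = 51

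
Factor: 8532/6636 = 3^2*7^(-1) = 9/7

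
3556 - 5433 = -1877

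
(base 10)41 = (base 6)105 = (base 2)101001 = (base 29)1c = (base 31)1a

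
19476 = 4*4869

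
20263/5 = 4052 + 3/5 = 4052.60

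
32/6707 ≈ 0.00477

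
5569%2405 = 759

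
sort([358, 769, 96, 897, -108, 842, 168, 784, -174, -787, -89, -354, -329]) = [-787, -354, -329, -174, -108, -89, 96, 168, 358, 769, 784, 842, 897]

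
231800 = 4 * 57950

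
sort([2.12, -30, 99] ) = [-30, 2.12, 99] 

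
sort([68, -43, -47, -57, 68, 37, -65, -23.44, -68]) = [-68, -65, -57, -47, -43, -23.44, 37, 68, 68]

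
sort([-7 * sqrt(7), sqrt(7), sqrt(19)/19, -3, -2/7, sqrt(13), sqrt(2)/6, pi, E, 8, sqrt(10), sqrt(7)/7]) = [-7 * sqrt(7), -3, -2/7, sqrt(19)/19, sqrt(2)/6, sqrt(7)/7, sqrt(7), E, pi, sqrt(10), sqrt(13), 8]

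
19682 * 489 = 9624498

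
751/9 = 83 + 4/9 ≈ 83.44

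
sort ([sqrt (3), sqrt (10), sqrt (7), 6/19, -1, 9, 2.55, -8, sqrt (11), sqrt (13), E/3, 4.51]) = [-8, -1, 6/19, E/3, sqrt (3), 2.55, sqrt (7), sqrt (10), sqrt (11), sqrt (13), 4.51, 9]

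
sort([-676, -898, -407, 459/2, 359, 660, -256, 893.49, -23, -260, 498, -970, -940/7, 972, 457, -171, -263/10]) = [-970, -898, -676, -407, -260, -256, -171, -940/7, -263/10, -23, 459/2, 359, 457, 498, 660, 893.49, 972]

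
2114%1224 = 890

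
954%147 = 72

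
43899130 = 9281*4730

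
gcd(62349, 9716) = 7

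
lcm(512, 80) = 2560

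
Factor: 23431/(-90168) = -1*2^(-3)*3^(-1)*13^(-1)*17^(-2)*23431^1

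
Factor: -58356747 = -1*3^3*79^1*109^1*251^1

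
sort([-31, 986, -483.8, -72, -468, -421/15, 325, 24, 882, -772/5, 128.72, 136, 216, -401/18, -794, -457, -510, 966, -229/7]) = [-794, -510, -483.8, -468, -457, -772/5, -72, -229/7, -31, -421/15, -401/18, 24, 128.72, 136, 216, 325, 882, 966, 986]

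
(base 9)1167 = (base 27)157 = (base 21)1ka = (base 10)871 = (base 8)1547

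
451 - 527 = -76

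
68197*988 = 67378636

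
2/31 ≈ 0.0645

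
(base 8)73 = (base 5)214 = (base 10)59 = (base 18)35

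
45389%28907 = 16482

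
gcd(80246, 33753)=1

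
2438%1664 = 774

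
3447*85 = 292995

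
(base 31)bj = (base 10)360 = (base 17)143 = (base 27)d9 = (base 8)550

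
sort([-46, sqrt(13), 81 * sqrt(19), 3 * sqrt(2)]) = [-46, sqrt(13), 3 * sqrt(2), 81 * sqrt(19)]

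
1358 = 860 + 498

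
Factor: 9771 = 3^1 * 3257^1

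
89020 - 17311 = 71709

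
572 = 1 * 572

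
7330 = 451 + 6879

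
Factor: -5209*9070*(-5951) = 2^1*5^1*11^1*541^1*907^1*5209^1 = 281158744130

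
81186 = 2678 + 78508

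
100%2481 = 100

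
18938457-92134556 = -73196099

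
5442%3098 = 2344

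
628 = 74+554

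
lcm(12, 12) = 12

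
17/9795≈0.00174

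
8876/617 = 14+238/617 ≈ 14.39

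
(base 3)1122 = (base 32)1c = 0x2c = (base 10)44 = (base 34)1a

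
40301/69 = 584 + 5/69≈584.07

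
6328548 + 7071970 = 13400518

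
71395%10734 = 6991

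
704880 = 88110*8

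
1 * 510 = 510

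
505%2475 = 505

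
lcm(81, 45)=405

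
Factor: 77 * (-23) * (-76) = 2^2 * 7^1 * 11^1 * 19^1 * 23^1 = 134596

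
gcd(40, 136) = 8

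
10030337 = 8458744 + 1571593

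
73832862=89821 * 822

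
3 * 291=873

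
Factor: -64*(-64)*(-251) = -1*2^12*251^1 = -1028096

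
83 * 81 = 6723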